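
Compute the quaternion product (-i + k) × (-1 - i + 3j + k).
-2 - 2i - 4k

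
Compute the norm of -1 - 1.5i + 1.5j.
2.345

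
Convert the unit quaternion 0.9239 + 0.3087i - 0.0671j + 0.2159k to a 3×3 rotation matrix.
[[0.8978, -0.4404, 0.0093], [0.3575, 0.7162, -0.5994], [0.2573, 0.5414, 0.8004]]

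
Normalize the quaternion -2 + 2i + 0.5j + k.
-0.6576 + 0.6576i + 0.1644j + 0.3288k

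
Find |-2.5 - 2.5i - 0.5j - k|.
3.708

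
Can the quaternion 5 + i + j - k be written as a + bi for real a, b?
No. The quaternion 5 + i + j - k has j-coefficient y = 1 and k-coefficient z = -1, not both zero, so it does not lie in the complex subalgebra spanned by 1 and i.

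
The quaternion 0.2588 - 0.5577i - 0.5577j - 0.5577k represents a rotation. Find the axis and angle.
axis = (-√3/3, -√3/3, -√3/3), θ = 5π/6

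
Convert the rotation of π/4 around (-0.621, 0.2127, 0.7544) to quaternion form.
0.9239 - 0.2376i + 0.0814j + 0.2887k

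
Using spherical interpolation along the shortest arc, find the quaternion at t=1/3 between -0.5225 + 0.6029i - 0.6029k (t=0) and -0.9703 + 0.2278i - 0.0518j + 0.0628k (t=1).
-0.746 + 0.5225i - 0.0197j - 0.4123k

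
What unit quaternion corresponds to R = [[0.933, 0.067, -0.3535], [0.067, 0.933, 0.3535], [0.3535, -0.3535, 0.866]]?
0.9659 - 0.183i - 0.183j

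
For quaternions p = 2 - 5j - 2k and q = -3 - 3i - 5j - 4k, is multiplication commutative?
No: pq = -39 + 4i + 11j - 17k ≠ -39 - 16i - j + 13k = qp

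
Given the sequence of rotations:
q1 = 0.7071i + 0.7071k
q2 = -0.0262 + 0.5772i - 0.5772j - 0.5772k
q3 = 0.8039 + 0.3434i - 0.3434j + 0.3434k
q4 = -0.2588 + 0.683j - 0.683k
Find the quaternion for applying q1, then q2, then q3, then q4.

q2 · q1 = -0.4267i - 0.8163j + 0.3896k
q3 · q2 · q1 = -0.2676 - 0.1965i - 0.9365j - 0.1136k
q4 · q3 · q2 · q1 = 0.6313 - 0.6664i + 0.1938j + 0.3464k
0.6313 - 0.6664i + 0.1938j + 0.3464k


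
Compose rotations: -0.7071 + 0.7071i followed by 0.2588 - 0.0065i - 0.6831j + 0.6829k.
-0.1784 + 0.1876i + 0.9659j + 0.0001k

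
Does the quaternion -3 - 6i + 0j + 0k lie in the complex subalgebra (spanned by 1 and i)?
Yes. The quaternion -3 - 6i has j- and k-coefficients y = z = 0, so it lies in the complex subalgebra spanned by 1 and i.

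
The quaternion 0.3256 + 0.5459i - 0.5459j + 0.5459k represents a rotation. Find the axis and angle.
axis = (√3/3, -√3/3, √3/3), θ = 142°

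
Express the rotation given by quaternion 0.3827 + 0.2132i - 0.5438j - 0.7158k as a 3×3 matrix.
[[-0.6162, 0.316, -0.7214], [-0.7797, -0.1156, 0.6153], [0.111, 0.9417, 0.3177]]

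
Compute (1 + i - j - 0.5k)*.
1 - i + j + 0.5k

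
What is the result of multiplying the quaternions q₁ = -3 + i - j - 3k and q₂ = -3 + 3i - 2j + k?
7 - 19i - j + 7k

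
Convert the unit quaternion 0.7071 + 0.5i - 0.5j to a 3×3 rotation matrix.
[[0.5, -0.5, -0.7071], [-0.5, 0.5, -0.7071], [0.7071, 0.7071, 0]]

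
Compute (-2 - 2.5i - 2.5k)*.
-2 + 2.5i + 2.5k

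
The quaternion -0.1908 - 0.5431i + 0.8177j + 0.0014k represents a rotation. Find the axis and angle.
axis = (-0.5533, 0.833, 0.0014), θ = 202°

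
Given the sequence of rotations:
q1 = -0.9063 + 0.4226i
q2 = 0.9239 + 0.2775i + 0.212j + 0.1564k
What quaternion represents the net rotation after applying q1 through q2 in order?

q2 · q1 = -0.9546 + 0.1389i - 0.126j - 0.2313k
-0.9546 + 0.1389i - 0.126j - 0.2313k


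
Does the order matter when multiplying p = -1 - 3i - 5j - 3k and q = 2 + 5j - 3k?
Yes: pq = 14 + 24i - 24j - 18k ≠ 14 - 36i - 6j + 12k = qp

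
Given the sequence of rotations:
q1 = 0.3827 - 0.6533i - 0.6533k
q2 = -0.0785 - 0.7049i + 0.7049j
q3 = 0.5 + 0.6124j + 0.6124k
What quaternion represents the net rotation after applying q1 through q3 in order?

q2 · q1 = -0.4906 - 0.679i - 0.1907j + 0.5118k
q3 · q2 · q1 = -0.4419 + 0.0907i - 0.8116j + 0.3713k
-0.4419 + 0.0907i - 0.8116j + 0.3713k


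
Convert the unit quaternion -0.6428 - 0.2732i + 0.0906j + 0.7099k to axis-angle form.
axis = (-0.3566, 0.1183, 0.9267), θ = 260°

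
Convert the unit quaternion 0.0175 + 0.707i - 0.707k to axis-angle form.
axis = (√2/2, 0, -√2/2), θ = 178°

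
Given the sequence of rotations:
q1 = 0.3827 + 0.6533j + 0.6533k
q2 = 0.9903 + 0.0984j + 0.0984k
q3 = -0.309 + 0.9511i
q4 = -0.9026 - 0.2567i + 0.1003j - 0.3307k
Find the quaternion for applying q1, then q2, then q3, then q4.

q2 · q1 = 0.2504 + 0.6846j + 0.6846k
q3 · q2 · q1 = -0.0774 + 0.2382i - 0.8627j + 0.4396k
q4 · q3 · q2 · q1 = 0.3629 - 0.4363i + 0.805j - 0.1736k
0.3629 - 0.4363i + 0.805j - 0.1736k


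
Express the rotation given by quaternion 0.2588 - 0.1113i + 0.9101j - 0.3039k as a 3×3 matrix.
[[-0.8413, -0.0453, 0.5387], [-0.3599, 0.7905, -0.4955], [-0.4034, -0.6108, -0.6813]]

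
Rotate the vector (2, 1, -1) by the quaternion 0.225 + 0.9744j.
(-2.236, 1, 0.022)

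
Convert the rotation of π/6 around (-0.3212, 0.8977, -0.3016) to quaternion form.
0.9659 - 0.0831i + 0.2323j - 0.0781k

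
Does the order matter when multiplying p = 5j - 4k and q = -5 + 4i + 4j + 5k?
Yes: pq = 41i - 41j ≠ -41i - 9j + 40k = qp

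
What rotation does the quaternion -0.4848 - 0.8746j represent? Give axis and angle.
axis = (0, -1, 0), θ = 238°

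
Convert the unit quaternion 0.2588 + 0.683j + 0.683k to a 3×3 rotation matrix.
[[-0.866, -0.3535, 0.3535], [0.3535, 0.067, 0.933], [-0.3535, 0.933, 0.067]]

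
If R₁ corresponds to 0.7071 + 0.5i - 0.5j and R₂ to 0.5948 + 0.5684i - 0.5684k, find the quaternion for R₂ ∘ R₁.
0.1364 + 0.4151i - 0.5816j - 0.6861k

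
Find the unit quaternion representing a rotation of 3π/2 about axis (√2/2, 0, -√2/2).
-0.7071 + 0.5i - 0.5k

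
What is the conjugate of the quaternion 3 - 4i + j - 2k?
3 + 4i - j + 2k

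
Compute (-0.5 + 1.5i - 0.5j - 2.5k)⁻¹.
-0.0556 - 0.1667i + 0.0556j + 0.2778k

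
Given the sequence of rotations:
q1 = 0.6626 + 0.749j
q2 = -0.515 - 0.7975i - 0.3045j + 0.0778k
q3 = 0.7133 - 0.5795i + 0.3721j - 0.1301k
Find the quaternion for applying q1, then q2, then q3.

q2 · q1 = -0.1132 - 0.5867i - 0.5875j - 0.5458k
q3 · q2 · q1 = -0.2731 - 0.6324i - 0.7011j + 0.1842k
-0.2731 - 0.6324i - 0.7011j + 0.1842k


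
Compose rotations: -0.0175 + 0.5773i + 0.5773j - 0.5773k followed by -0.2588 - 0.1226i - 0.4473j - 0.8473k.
-0.1556 + 0.6001i - 0.7015j + 0.3517k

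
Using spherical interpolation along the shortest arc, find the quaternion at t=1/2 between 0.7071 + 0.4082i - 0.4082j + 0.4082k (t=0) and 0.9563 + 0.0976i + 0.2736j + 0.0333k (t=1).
0.9247 + 0.2812i - 0.0748j + 0.2454k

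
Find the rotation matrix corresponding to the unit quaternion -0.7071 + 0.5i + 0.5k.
[[0.5, 0.7071, 0.5], [-0.7071, 0, 0.7071], [0.5, -0.7071, 0.5]]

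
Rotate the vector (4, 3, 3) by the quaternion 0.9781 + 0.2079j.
(4.874, 3, 1.114)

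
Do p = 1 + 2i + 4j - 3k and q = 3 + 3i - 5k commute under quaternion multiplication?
No: pq = -18 - 11i + 13j - 26k ≠ -18 + 29i + 11j - 2k = qp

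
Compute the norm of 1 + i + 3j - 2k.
√15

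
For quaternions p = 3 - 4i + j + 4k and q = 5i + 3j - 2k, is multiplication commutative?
No: pq = 25 + i + 21j - 23k ≠ 25 + 29i - 3j + 11k = qp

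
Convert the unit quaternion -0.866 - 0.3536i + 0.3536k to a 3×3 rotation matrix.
[[0.7499, 0.6124, -0.2501], [-0.6124, 0.4999, -0.6124], [-0.2501, 0.6124, 0.7499]]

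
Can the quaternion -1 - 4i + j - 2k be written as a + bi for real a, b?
No. The quaternion -1 - 4i + j - 2k has j-coefficient y = 1 and k-coefficient z = -2, not both zero, so it does not lie in the complex subalgebra spanned by 1 and i.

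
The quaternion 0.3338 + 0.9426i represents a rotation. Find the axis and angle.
axis = (1, 0, 0), θ = 141°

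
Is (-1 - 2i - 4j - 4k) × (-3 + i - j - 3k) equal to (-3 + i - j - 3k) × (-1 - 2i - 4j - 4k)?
No: pq = -11 + 13i + 3j + 21k ≠ -11 - 3i + 23j + 9k = qp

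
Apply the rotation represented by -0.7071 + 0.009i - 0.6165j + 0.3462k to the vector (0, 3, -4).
(-2.077, 3.937, -2.278)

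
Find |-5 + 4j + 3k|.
√50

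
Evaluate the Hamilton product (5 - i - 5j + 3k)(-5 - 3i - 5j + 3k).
-62 - 10i - 6j - 10k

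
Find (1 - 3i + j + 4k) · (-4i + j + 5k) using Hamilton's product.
-33 - 3i + 6k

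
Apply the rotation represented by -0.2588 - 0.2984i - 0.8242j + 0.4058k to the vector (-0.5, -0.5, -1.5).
(-0.284, 0.848, 1.397)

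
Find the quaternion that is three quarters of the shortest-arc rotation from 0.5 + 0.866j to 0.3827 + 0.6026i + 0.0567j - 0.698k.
0.4988 + 0.521i + 0.3398j - 0.6035k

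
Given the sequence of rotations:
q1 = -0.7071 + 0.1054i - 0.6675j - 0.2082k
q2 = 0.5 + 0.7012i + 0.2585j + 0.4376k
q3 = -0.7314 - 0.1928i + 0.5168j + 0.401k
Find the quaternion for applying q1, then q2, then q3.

q2 · q1 = -0.1638 - 0.2048i - 0.3244j - 0.9088k
q3 · q2 · q1 = 0.6124 - 0.1582i - 0.1047j + 0.7674k
0.6124 - 0.1582i - 0.1047j + 0.7674k


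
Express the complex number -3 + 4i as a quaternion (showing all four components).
-3 + 4i + 0j + 0k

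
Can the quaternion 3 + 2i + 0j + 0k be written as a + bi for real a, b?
Yes. The quaternion 3 + 2i has j- and k-coefficients y = z = 0, so it lies in the complex subalgebra spanned by 1 and i.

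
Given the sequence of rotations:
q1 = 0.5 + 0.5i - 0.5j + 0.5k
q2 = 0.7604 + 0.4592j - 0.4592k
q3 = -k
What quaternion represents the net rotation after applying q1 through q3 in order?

q2 · q1 = 0.8394 + 0.3802i - 0.3802j - 0.079k
q3 · q2 · q1 = -0.079 - 0.3802i - 0.3802j - 0.8394k
-0.079 - 0.3802i - 0.3802j - 0.8394k


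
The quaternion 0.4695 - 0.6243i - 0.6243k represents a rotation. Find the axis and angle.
axis = (-√2/2, 0, -√2/2), θ = 124°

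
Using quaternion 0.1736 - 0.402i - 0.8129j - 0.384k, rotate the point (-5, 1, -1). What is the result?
(3.843, -2.983, -1.825)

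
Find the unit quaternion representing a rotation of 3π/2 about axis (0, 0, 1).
-0.7071 + 0.7071k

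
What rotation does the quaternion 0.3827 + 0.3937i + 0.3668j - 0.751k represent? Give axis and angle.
axis = (0.4261, 0.397, -0.8129), θ = 3π/4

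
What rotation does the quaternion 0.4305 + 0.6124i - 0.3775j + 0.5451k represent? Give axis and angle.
axis = (0.6785, -0.4182, 0.6039), θ = 129°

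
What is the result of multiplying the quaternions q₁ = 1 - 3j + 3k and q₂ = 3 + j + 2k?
-9i - 8j + 11k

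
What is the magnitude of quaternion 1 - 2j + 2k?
3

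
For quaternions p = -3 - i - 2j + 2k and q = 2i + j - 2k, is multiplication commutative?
No: pq = 8 - 4i - j + 9k ≠ 8 - 8i - 5j + 3k = qp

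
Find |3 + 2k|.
√13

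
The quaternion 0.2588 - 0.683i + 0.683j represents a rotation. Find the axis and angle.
axis = (-√2/2, √2/2, 0), θ = 5π/6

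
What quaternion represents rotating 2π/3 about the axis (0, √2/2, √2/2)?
0.5 + 0.6124j + 0.6124k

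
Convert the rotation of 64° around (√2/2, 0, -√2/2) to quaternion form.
0.848 + 0.3747i - 0.3747k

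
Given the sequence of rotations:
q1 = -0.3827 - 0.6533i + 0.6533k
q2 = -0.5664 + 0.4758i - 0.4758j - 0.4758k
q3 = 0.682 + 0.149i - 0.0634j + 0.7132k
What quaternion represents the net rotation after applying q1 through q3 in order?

q2 · q1 = 0.8384 - 0.1229i + 0.1821j - 0.4988k
q3 · q2 · q1 = 0.9574 - 0.0571i + 0.0577j + 0.2771k
0.9574 - 0.0571i + 0.0577j + 0.2771k


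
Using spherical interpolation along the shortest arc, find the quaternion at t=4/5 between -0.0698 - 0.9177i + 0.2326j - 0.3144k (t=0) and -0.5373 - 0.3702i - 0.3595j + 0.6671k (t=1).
-0.521 - 0.6147i - 0.2665j + 0.5289k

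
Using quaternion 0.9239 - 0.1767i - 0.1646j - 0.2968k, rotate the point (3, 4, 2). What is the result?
(4.337, 2.423, 2.079)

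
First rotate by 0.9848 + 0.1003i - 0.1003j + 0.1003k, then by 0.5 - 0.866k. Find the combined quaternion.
0.5793 - 0.0367i - 0.137j - 0.8027k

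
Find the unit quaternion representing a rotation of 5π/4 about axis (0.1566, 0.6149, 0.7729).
-0.3827 + 0.1447i + 0.5681j + 0.7141k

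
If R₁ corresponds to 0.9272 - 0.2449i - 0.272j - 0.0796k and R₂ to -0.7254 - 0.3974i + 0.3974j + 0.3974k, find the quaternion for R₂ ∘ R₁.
-0.6302 - 0.1144i + 0.4368j + 0.6316k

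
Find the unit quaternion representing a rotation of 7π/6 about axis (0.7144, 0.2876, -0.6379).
-0.2588 + 0.6901i + 0.2778j - 0.6162k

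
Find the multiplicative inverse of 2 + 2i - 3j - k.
0.1111 - 0.1111i + 0.1667j + 0.0556k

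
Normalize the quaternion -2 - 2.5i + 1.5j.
-0.5657 - 0.7071i + 0.4243j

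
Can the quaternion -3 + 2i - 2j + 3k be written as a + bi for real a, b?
No. The quaternion -3 + 2i - 2j + 3k has j-coefficient y = -2 and k-coefficient z = 3, not both zero, so it does not lie in the complex subalgebra spanned by 1 and i.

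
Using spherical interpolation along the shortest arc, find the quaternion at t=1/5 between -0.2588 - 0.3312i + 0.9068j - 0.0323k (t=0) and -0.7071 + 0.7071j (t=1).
-0.3617 - 0.2709i + 0.8917j - 0.0264k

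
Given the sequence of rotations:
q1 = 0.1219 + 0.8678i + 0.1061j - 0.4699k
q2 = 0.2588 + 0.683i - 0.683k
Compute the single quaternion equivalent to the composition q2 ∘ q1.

q2 · q1 = -0.8821 + 0.3803i - 0.2443j - 0.1324k
-0.8821 + 0.3803i - 0.2443j - 0.1324k


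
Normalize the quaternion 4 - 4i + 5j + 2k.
0.5121 - 0.5121i + 0.6402j + 0.2561k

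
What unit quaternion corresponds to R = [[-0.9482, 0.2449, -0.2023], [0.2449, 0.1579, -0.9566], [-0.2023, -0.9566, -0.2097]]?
0.1609i + 0.7609j - 0.6286k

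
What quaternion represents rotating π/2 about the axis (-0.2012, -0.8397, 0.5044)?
0.7071 - 0.1423i - 0.5938j + 0.3567k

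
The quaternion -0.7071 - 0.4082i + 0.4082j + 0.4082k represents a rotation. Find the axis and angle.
axis = (-√3/3, √3/3, √3/3), θ = 3π/2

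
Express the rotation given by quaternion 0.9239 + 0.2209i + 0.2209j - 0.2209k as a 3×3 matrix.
[[0.8048, 0.5058, 0.3106], [-0.3106, 0.8048, -0.5058], [-0.5058, 0.3106, 0.8048]]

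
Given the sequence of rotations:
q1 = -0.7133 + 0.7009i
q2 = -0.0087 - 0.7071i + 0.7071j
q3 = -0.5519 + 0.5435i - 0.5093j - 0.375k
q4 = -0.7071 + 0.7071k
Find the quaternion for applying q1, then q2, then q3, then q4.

q2 · q1 = 0.5018 + 0.4983i - 0.5044j - 0.4956k
q3 · q2 · q1 = -0.9905 + 0.061i + 0.1053j + 0.065k
q4 · q3 · q2 · q1 = 0.6544 - 0.1176i - 0.0313j - 0.7463k
0.6544 - 0.1176i - 0.0313j - 0.7463k


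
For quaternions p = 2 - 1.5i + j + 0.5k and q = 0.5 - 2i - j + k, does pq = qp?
No: pq = -1.5 - 3.25i - j + 5.75k ≠ -1.5 - 6.25i - 2j - 1.25k = qp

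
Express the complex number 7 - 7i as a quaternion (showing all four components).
7 - 7i + 0j + 0k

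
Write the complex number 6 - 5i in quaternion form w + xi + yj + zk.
6 - 5i + 0j + 0k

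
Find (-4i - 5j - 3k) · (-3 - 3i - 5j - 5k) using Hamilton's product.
-52 + 22i + 4j + 14k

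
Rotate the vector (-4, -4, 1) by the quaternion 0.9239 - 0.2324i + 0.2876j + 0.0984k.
(-1.513, -3.197, 4.527)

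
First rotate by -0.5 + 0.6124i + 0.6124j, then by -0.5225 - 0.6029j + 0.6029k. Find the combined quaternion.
0.6305 - 0.6892i + 0.3507j + 0.0678k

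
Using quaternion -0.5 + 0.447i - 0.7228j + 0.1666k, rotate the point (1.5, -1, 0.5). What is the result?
(0.765, -1.661, -0.395)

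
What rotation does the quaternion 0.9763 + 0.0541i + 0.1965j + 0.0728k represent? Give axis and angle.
axis = (0.25, 0.9079, 0.3364), θ = 25°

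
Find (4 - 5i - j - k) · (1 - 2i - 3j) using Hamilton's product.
-9 - 16i - 11j + 12k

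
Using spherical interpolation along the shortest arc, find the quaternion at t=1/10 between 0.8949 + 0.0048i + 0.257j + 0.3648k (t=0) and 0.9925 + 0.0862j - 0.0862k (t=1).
0.9153 + 0.0044i + 0.2421j + 0.322k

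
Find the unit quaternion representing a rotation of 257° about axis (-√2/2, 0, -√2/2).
-0.6225 - 0.5534i - 0.5534k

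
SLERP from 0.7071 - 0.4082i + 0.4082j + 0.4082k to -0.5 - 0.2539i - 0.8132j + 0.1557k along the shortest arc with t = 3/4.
0.6165 + 0.0855i + 0.7827j - 0.0056k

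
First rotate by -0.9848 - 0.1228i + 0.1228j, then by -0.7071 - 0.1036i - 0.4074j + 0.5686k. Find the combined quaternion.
0.7337 + 0.119i + 0.2446j - 0.6227k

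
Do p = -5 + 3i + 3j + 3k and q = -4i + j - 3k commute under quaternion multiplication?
No: pq = 18 + 8i - 8j + 30k ≠ 18 + 32i - 2j = qp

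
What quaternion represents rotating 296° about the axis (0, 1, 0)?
-0.848 + 0.5299j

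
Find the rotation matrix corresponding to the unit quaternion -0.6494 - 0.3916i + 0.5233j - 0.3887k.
[[0.1501, -0.9147, -0.3752], [0.095, 0.3911, -0.9154], [0.9841, 0.1018, 0.1456]]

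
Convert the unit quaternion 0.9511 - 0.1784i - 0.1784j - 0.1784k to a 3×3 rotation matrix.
[[0.8727, 0.403, -0.2757], [-0.2757, 0.8727, 0.403], [0.403, -0.2757, 0.8727]]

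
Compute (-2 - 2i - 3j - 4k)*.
-2 + 2i + 3j + 4k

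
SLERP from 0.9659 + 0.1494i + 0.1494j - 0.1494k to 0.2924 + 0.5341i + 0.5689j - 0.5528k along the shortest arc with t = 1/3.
0.8258 + 0.3186i + 0.3322j - 0.3259k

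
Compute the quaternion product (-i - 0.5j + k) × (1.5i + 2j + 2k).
0.5 - 3i + 3.5j - 1.25k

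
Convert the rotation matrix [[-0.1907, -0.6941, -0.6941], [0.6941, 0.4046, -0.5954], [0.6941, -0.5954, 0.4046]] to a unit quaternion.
0.6361 - 0.5456j + 0.5456k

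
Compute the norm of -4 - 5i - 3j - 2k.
√54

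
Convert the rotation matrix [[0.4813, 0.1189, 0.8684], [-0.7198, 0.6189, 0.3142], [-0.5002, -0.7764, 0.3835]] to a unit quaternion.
0.788 - 0.346i + 0.4342j - 0.2661k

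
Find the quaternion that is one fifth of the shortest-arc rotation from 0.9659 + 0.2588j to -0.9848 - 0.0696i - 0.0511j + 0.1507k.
0.9753 + 0.0141i + 0.2183j - 0.0305k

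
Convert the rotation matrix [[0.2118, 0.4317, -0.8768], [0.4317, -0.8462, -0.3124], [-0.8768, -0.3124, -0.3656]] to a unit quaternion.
0.7784i + 0.2773j - 0.5632k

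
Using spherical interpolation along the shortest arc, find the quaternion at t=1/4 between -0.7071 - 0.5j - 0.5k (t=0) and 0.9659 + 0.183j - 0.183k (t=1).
-0.8268 - 0.4454j - 0.3436k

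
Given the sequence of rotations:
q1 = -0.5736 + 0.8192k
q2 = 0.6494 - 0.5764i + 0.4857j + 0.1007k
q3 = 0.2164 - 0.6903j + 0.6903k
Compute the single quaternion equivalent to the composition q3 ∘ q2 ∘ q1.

q2 · q1 = -0.455 + 0.7285i + 0.1936j + 0.4742k
q3 · q2 · q1 = -0.2922 - 0.3033i + 0.8589j + 0.2914k
-0.2922 - 0.3033i + 0.8589j + 0.2914k


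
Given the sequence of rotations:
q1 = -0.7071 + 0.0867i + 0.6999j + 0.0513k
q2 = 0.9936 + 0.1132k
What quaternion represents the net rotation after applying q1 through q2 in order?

q2 · q1 = -0.7084 + 0.0069i + 0.7052j - 0.0291k
-0.7084 + 0.0069i + 0.7052j - 0.0291k


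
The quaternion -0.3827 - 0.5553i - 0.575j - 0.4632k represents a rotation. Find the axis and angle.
axis = (-0.6011, -0.6224, -0.5014), θ = 5π/4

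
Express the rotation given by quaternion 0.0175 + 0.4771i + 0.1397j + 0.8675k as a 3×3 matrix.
[[-0.5441, 0.1029, 0.8327], [0.1637, -0.9604, 0.2257], [0.8229, 0.2591, 0.5057]]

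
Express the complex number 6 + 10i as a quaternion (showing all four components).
6 + 10i + 0j + 0k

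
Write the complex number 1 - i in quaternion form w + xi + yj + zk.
1 - i + 0j + 0k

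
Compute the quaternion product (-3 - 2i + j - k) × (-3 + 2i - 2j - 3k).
12 - 5i - 5j + 14k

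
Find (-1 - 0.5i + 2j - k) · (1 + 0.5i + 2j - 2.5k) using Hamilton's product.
-7.25 - 4i - 1.75j - 0.5k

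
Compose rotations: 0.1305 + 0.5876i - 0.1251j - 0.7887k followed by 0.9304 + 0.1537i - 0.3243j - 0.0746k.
-0.0683 + 0.8132i - 0.0813j - 0.5722k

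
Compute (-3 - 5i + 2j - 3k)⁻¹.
-0.0638 + 0.1064i - 0.0426j + 0.0638k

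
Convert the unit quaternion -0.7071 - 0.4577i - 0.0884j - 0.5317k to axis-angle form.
axis = (-0.6473, -0.125, -0.7519), θ = 3π/2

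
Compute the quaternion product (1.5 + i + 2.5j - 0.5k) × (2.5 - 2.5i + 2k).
7.25 + 3.75i + 5.5j + 8k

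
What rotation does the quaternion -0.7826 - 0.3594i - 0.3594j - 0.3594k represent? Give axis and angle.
axis = (-√3/3, -√3/3, -√3/3), θ = 283°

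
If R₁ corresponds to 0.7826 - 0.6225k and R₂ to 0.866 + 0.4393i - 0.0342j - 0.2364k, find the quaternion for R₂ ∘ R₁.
0.5306 + 0.3651i + 0.2467j - 0.7241k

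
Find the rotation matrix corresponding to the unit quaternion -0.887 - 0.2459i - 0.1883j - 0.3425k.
[[0.6945, -0.515, 0.5025], [0.7002, 0.6445, -0.3072], [-0.1656, 0.5652, 0.8082]]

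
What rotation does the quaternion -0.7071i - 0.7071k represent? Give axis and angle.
axis = (-√2/2, 0, -√2/2), θ = π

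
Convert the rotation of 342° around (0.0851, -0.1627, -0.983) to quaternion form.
-0.9877 + 0.0133i - 0.0255j - 0.1538k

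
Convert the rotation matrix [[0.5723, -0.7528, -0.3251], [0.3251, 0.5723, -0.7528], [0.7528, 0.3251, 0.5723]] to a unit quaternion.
0.8242 + 0.327i - 0.327j + 0.327k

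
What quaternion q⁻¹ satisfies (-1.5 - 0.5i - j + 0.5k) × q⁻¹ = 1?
-0.4 + 0.1333i + 0.2667j - 0.1333k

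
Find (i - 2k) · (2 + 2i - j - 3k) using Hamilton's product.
-8 - j - 5k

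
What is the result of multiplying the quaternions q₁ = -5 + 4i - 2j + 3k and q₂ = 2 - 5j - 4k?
-8 + 31i + 37j + 6k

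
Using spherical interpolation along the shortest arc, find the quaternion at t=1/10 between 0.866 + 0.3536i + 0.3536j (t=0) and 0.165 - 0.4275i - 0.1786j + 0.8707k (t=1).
0.8223 + 0.4099i + 0.3726j - 0.1304k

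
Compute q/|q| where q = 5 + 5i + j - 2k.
0.6742 + 0.6742i + 0.1348j - 0.2697k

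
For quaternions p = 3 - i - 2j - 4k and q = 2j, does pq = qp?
No: pq = 4 + 8i + 6j - 2k ≠ 4 - 8i + 6j + 2k = qp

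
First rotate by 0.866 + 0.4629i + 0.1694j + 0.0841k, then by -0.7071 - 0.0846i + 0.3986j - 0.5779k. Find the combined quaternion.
-0.5921 - 0.2692i - 0.035j - 0.7588k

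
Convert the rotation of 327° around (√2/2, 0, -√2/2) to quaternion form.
-0.9588 + 0.2008i - 0.2008k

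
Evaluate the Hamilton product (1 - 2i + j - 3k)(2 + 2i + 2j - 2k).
-2 + 2i - 6j - 14k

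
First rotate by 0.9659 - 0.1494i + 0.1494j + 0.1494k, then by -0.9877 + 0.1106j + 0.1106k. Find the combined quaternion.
-0.9871 + 0.1476i - 0.0573j - 0.0242k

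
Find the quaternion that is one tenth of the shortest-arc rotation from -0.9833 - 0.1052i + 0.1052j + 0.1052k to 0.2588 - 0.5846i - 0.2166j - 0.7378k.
-0.9714 - 0.0226i + 0.129j + 0.1982k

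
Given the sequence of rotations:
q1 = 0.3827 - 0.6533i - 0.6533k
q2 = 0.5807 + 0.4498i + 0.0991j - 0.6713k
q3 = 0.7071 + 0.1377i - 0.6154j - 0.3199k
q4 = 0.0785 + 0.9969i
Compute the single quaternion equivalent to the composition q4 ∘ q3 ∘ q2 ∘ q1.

q2 · q1 = 0.0775 - 0.272i + 0.7703j - 0.5715k
q3 · q2 · q1 = 0.3835 + 0.4165i + 0.6627j - 0.4902k
q4 · q3 · q2 · q1 = -0.3851 + 0.415i + 0.5407j + 0.6222k
-0.3851 + 0.415i + 0.5407j + 0.6222k


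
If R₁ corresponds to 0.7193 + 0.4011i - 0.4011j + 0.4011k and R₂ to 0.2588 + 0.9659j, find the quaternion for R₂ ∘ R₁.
0.5736 + 0.4912i + 0.591j - 0.2836k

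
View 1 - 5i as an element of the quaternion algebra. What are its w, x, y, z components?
1 - 5i + 0j + 0k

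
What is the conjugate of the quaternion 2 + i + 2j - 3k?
2 - i - 2j + 3k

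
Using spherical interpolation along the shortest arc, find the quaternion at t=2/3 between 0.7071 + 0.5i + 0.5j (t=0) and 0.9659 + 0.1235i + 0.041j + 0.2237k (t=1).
0.9283 + 0.2657i + 0.2081j + 0.1562k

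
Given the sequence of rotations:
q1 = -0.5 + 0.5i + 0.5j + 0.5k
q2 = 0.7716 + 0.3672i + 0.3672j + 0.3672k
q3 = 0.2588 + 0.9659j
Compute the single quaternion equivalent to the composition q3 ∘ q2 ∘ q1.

q2 · q1 = -0.9366 + 0.2022i + 0.2022j + 0.2022k
q3 · q2 · q1 = -0.4377 + 0.2476i - 0.8523j - 0.143k
-0.4377 + 0.2476i - 0.8523j - 0.143k


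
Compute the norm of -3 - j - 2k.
√14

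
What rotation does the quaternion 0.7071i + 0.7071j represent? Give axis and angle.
axis = (√2/2, √2/2, 0), θ = π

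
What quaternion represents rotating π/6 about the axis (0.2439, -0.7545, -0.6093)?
0.9659 + 0.0631i - 0.1953j - 0.1577k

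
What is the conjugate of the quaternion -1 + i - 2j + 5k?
-1 - i + 2j - 5k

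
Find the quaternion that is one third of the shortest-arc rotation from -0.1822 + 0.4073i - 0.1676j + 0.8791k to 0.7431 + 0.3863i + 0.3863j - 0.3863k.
-0.4473 + 0.1517i - 0.2883j + 0.8329k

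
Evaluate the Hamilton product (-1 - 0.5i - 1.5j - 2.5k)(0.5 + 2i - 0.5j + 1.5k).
3.5 - 5.75i - 4.5j + 0.5k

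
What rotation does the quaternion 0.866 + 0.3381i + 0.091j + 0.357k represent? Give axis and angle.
axis = (0.6761, 0.182, 0.7139), θ = π/3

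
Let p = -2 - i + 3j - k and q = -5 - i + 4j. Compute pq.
-3 + 11i - 22j + 4k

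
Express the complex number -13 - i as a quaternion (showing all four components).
-13 - i + 0j + 0k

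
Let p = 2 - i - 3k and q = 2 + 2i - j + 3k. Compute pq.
15 - i - 5j + k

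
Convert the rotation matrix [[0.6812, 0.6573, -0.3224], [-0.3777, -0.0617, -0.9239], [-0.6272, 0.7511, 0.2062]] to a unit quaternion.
0.6756 + 0.6198i + 0.1128j - 0.383k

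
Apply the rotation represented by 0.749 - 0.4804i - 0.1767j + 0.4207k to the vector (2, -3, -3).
(4.555, -0.666, 0.898)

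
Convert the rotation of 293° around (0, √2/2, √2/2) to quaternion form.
-0.8339 + 0.3903j + 0.3903k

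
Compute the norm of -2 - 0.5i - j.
2.291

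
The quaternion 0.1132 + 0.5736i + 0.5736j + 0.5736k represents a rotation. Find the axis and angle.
axis = (√3/3, √3/3, √3/3), θ = 167°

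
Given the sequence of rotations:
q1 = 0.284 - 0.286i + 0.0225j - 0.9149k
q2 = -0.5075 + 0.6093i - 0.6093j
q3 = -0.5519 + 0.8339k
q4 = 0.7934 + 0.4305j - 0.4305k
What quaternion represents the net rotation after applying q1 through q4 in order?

q2 · q1 = 0.0438 + 0.8756i + 0.373j + 0.3038k
q3 · q2 · q1 = -0.2775 - 0.7943i + 0.5243j - 0.1311k
q4 · q3 · q2 · q1 = -0.5023 - 0.4609i + 0.6385j + 0.3574k
-0.5023 - 0.4609i + 0.6385j + 0.3574k


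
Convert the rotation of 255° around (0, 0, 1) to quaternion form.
-0.6088 + 0.7934k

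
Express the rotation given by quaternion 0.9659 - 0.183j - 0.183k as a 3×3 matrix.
[[0.866, 0.3535, -0.3535], [-0.3535, 0.933, 0.067], [0.3535, 0.067, 0.933]]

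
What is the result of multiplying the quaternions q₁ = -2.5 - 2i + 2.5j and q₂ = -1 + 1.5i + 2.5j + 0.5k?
-0.75 - 0.5i - 7.75j - 10k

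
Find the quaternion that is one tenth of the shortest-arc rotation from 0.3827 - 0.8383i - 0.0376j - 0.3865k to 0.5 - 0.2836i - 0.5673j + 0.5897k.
0.4364 - 0.8441i - 0.1142j - 0.29k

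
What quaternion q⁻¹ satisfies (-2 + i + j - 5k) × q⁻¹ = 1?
-0.0645 - 0.0323i - 0.0323j + 0.1613k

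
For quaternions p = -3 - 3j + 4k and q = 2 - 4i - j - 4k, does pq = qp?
No: pq = 7 + 28i - 19j + 8k ≠ 7 - 4i + 13j + 32k = qp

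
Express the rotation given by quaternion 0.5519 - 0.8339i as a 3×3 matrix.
[[1, 0, 0], [0, -0.3908, 0.9205], [0, -0.9205, -0.3908]]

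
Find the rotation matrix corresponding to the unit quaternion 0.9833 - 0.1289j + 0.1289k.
[[0.9335, -0.2535, -0.2535], [0.2535, 0.9668, -0.0332], [0.2535, -0.0332, 0.9668]]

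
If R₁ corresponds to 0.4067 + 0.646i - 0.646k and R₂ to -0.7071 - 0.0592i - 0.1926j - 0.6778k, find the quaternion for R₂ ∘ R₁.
-0.6872 - 0.3564i - 0.5544j + 0.3055k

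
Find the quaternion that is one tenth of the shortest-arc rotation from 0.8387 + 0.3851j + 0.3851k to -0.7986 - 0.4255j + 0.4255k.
0.8624 + 0.4026j + 0.3068k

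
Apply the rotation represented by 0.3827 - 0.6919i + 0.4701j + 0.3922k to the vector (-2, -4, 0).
(3.302, 1.761, 2.448)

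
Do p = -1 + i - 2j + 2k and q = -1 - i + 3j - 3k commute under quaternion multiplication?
No: pq = 14 + 2k ≠ 14 - 2j = qp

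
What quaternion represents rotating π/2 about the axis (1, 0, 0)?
0.7071 + 0.7071i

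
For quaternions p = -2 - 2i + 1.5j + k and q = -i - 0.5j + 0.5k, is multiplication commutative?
No: pq = -1.75 + 3.25i + j + 1.5k ≠ -1.75 + 0.75i + j - 3.5k = qp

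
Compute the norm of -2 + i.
√5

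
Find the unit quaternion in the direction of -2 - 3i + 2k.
-0.4851 - 0.7276i + 0.4851k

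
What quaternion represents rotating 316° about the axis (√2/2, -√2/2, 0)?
-0.9272 + 0.2649i - 0.2649j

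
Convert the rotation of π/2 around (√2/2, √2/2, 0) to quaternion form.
0.7071 + 0.5i + 0.5j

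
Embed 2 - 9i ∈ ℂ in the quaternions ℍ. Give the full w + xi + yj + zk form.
2 - 9i + 0j + 0k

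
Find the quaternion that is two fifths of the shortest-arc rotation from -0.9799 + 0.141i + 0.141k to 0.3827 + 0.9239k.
-0.9202 + 0.1037i - 0.3775k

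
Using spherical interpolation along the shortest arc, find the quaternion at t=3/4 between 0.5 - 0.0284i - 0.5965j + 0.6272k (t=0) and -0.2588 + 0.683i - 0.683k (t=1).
0.353 - 0.5576i - 0.1728j + 0.7311k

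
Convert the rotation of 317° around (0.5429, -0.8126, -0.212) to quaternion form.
-0.9304 + 0.199i - 0.2978j - 0.0777k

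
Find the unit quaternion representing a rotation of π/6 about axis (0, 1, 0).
0.9659 + 0.2588j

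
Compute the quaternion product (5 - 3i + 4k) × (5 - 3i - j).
16 - 26i - 17j + 23k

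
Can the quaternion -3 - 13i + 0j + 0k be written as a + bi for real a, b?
Yes. The quaternion -3 - 13i has j- and k-coefficients y = z = 0, so it lies in the complex subalgebra spanned by 1 and i.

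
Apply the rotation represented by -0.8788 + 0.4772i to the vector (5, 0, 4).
(5, 3.355, 2.178)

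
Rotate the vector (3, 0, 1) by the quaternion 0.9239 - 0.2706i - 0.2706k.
(2.707, -1, 1.293)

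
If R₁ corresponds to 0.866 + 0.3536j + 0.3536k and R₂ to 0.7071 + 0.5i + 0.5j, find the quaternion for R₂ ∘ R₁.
0.4355 + 0.6098i + 0.5062j + 0.4268k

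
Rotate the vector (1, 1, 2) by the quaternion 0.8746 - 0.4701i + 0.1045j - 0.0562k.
(1.443, 1.976, 0.108)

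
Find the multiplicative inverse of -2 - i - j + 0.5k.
-0.32 + 0.16i + 0.16j - 0.08k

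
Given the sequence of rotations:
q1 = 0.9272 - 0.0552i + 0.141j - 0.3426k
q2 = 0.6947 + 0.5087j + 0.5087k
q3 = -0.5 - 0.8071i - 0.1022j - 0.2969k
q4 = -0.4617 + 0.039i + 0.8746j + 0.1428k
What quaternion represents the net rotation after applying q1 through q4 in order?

q2 · q1 = 0.7467 - 0.2844i + 0.5415j + 0.2617k
q3 · q2 · q1 = -0.4698 - 0.3264i - 0.0514j - 0.8187k
q4 · q3 · q2 · q1 = 0.3915 - 0.5763i - 0.4018j + 0.5944k
0.3915 - 0.5763i - 0.4018j + 0.5944k


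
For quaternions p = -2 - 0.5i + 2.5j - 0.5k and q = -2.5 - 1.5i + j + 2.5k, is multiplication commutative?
No: pq = 3 + 11i - 6.25j - 0.5k ≠ 3 - 2.5i - 10.25j - 7k = qp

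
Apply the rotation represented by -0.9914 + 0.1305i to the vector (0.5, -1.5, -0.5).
(0.5, -1.578, -0.095)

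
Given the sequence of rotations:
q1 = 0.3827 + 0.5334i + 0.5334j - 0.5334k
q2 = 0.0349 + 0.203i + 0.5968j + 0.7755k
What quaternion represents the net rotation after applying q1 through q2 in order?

q2 · q1 = 0.0004 - 0.6357i + 0.7689j + 0.0681k
0.0004 - 0.6357i + 0.7689j + 0.0681k


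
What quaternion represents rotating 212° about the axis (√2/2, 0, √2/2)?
-0.2756 + 0.6797i + 0.6797k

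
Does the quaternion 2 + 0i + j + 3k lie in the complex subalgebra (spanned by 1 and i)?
No. The quaternion 2 + j + 3k has j-coefficient y = 1 and k-coefficient z = 3, not both zero, so it does not lie in the complex subalgebra spanned by 1 and i.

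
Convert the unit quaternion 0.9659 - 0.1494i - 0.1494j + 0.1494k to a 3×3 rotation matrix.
[[0.9107, -0.244, -0.3333], [0.3333, 0.9107, 0.244], [0.244, -0.3333, 0.9107]]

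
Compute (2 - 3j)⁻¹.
0.1538 + 0.2308j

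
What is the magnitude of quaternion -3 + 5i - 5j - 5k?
√84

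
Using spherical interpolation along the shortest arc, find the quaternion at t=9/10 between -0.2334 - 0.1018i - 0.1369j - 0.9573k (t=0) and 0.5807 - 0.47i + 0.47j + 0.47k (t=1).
-0.5648 + 0.4235i - 0.4511j - 0.546k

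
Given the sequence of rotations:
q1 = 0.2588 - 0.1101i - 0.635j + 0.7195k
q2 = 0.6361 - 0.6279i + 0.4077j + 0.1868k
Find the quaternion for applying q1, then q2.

q2 · q1 = 0.22 + 0.1794i + 0.1328j + 0.9496k
0.22 + 0.1794i + 0.1328j + 0.9496k


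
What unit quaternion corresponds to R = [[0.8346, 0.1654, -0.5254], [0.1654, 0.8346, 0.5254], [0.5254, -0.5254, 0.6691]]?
0.9136 - 0.2876i - 0.2876j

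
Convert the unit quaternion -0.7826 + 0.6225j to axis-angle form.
axis = (0, 1, 0), θ = 283°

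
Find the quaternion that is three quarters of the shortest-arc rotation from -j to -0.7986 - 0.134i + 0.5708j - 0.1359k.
0.6431 + 0.1079i - 0.7502j + 0.1094k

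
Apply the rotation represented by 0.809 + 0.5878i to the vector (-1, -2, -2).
(-1, 1.284, -2.52)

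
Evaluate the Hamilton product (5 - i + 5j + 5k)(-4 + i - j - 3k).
1 - i - 23j - 39k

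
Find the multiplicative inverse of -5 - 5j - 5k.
-0.0667 + 0.0667j + 0.0667k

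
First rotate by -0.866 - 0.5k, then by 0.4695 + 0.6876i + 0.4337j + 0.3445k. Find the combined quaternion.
-0.2343 - 0.8123i - 0.0318j - 0.5331k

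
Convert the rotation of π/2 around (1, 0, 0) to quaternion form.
0.7071 + 0.7071i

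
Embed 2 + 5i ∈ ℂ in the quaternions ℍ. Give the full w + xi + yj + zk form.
2 + 5i + 0j + 0k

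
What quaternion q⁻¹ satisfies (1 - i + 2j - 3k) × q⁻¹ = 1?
0.0667 + 0.0667i - 0.1333j + 0.2k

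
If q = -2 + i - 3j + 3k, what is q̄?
-2 - i + 3j - 3k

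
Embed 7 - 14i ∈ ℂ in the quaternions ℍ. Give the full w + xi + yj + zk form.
7 - 14i + 0j + 0k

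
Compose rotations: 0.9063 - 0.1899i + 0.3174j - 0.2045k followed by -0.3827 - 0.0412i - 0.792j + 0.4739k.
-0.0064 + 0.0469i - 0.9377j + 0.3443k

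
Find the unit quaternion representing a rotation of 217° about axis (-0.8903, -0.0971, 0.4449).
-0.3173 - 0.8443i - 0.0921j + 0.4219k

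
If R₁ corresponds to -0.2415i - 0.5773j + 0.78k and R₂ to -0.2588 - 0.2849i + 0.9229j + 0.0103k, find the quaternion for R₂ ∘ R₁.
0.456 + 0.7883i + 0.3691j + 0.1855k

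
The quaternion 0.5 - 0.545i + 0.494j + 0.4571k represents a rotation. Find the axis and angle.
axis = (-0.6293, 0.5704, 0.5278), θ = 2π/3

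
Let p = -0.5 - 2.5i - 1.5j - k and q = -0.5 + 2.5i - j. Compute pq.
5 - i - 1.25j + 6.75k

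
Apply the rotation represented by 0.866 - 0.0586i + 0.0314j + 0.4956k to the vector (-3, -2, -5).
(0.222, -4.231, -4.478)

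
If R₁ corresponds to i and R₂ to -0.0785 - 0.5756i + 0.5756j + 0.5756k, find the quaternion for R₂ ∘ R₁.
0.5756 - 0.0785i + 0.5756j - 0.5756k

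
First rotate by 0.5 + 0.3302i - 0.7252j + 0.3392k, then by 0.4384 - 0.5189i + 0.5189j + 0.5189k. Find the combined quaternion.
0.5908 + 0.4376i + 0.2889j + 0.6131k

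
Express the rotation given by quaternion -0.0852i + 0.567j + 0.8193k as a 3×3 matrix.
[[-0.9855, -0.0966, -0.1396], [-0.0966, -0.357, 0.9291], [-0.1396, 0.9291, 0.3425]]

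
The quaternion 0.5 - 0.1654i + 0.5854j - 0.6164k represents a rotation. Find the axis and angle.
axis = (-0.191, 0.676, -0.7118), θ = 2π/3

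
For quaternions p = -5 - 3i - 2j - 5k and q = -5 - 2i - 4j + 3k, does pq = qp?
No: pq = 26 - i + 49j + 18k ≠ 26 + 51i + 11j + 2k = qp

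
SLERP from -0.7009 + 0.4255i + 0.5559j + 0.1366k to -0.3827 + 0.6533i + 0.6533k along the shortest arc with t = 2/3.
-0.5381 + 0.6291i + 0.2087j + 0.5207k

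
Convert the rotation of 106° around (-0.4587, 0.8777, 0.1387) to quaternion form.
0.6018 - 0.3663i + 0.701j + 0.1108k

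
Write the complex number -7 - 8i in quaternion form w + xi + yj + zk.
-7 - 8i + 0j + 0k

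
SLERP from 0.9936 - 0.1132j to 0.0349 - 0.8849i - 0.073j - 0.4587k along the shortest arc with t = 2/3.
0.5146 - 0.7541i - 0.1174j - 0.3909k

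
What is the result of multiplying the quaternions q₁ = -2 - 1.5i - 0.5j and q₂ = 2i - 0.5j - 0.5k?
2.75 - 3.75i + 0.25j + 2.75k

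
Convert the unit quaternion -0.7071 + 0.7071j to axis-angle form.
axis = (0, 1, 0), θ = 3π/2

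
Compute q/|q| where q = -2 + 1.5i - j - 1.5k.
-0.6489 + 0.4867i - 0.3244j - 0.4867k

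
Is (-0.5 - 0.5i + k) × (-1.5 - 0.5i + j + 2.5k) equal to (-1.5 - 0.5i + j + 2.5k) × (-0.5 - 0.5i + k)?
No: pq = -2 + 0.25j - 3.25k ≠ -2 + 2i - 1.25j - 2.25k = qp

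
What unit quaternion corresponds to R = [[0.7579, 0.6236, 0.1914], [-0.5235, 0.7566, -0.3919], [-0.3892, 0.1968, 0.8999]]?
0.9239 + 0.1593i + 0.1571j - 0.3104k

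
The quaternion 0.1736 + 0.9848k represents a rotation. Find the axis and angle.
axis = (0, 0, 1), θ = 160°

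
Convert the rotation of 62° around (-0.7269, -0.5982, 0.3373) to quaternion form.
0.8572 - 0.3744i - 0.3081j + 0.1737k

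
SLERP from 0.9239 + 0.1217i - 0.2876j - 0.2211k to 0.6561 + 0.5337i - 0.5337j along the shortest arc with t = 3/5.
0.7984 + 0.3843i - 0.4541j - 0.0931k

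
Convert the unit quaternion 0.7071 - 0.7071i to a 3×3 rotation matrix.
[[1, 0, 0], [0, 0, 1], [0, -1, 0]]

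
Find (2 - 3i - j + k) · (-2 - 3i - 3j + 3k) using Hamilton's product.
-19 + 2j + 10k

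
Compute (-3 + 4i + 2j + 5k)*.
-3 - 4i - 2j - 5k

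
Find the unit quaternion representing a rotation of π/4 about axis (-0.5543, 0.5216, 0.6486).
0.9239 - 0.2121i + 0.1996j + 0.2482k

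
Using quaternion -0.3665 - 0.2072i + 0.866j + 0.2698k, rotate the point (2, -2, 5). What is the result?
(-4.702, -1.073, -3.121)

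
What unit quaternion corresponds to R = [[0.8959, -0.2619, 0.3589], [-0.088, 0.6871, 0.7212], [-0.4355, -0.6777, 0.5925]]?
0.891 - 0.3925i + 0.2229j + 0.0488k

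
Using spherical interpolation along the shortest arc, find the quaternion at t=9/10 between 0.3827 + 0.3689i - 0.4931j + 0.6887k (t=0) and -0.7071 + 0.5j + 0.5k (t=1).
0.737 + 0.0522i - 0.5526j - 0.3855k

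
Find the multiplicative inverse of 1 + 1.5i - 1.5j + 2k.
0.1053 - 0.1579i + 0.1579j - 0.2105k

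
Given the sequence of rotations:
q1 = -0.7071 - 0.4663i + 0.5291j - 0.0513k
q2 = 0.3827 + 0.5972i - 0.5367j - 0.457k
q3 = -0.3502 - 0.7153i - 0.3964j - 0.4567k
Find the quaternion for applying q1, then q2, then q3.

q2 · q1 = 0.2684 - 0.3314i + 0.8257j + 0.3692k
q3 · q2 · q1 = 0.1649 + 0.1548i + 0.0199j - 0.9739k
0.1649 + 0.1548i + 0.0199j - 0.9739k


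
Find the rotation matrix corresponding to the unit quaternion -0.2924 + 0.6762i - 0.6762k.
[[0.0855, -0.3954, -0.9145], [0.3954, -0.829, 0.3954], [-0.9145, -0.3954, 0.0855]]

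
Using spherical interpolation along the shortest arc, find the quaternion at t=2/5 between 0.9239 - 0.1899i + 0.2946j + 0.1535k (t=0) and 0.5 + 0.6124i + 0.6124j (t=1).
0.855 + 0.1569i + 0.4833j + 0.1034k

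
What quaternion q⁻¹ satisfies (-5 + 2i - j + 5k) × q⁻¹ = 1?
-0.0909 - 0.0364i + 0.0182j - 0.0909k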